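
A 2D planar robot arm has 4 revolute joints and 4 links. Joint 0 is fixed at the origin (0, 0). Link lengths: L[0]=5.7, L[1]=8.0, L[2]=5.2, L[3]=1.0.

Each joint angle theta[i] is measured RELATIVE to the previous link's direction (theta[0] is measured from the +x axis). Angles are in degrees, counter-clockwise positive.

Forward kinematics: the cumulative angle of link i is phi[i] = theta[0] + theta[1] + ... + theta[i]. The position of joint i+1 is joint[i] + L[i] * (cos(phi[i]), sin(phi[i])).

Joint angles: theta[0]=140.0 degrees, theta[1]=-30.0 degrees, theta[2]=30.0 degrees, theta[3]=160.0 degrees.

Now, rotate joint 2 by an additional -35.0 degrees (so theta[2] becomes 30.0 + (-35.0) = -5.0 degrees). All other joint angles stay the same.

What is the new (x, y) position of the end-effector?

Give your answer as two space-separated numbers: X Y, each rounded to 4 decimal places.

Answer: -8.5356 15.2080

Derivation:
joint[0] = (0.0000, 0.0000)  (base)
link 0: phi[0] = 140 = 140 deg
  cos(140 deg) = -0.7660, sin(140 deg) = 0.6428
  joint[1] = (0.0000, 0.0000) + 5.7 * (-0.7660, 0.6428) = (0.0000 + -4.3665, 0.0000 + 3.6639) = (-4.3665, 3.6639)
link 1: phi[1] = 140 + -30 = 110 deg
  cos(110 deg) = -0.3420, sin(110 deg) = 0.9397
  joint[2] = (-4.3665, 3.6639) + 8 * (-0.3420, 0.9397) = (-4.3665 + -2.7362, 3.6639 + 7.5175) = (-7.1026, 11.1814)
link 2: phi[2] = 140 + -30 + -5 = 105 deg
  cos(105 deg) = -0.2588, sin(105 deg) = 0.9659
  joint[3] = (-7.1026, 11.1814) + 5.2 * (-0.2588, 0.9659) = (-7.1026 + -1.3459, 11.1814 + 5.0228) = (-8.4485, 16.2042)
link 3: phi[3] = 140 + -30 + -5 + 160 = 265 deg
  cos(265 deg) = -0.0872, sin(265 deg) = -0.9962
  joint[4] = (-8.4485, 16.2042) + 1 * (-0.0872, -0.9962) = (-8.4485 + -0.0872, 16.2042 + -0.9962) = (-8.5356, 15.2080)
End effector: (-8.5356, 15.2080)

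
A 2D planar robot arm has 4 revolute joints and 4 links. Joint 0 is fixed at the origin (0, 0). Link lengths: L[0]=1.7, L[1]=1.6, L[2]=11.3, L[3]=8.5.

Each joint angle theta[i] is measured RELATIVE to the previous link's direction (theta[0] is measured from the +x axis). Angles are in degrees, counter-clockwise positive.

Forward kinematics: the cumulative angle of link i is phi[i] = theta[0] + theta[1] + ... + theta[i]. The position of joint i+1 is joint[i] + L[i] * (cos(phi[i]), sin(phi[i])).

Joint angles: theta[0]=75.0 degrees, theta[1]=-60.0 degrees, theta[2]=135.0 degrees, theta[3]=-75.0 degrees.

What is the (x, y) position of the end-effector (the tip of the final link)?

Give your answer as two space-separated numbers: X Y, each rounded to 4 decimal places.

Answer: -5.6007 15.9166

Derivation:
joint[0] = (0.0000, 0.0000)  (base)
link 0: phi[0] = 75 = 75 deg
  cos(75 deg) = 0.2588, sin(75 deg) = 0.9659
  joint[1] = (0.0000, 0.0000) + 1.7 * (0.2588, 0.9659) = (0.0000 + 0.4400, 0.0000 + 1.6421) = (0.4400, 1.6421)
link 1: phi[1] = 75 + -60 = 15 deg
  cos(15 deg) = 0.9659, sin(15 deg) = 0.2588
  joint[2] = (0.4400, 1.6421) + 1.6 * (0.9659, 0.2588) = (0.4400 + 1.5455, 1.6421 + 0.4141) = (1.9855, 2.0562)
link 2: phi[2] = 75 + -60 + 135 = 150 deg
  cos(150 deg) = -0.8660, sin(150 deg) = 0.5000
  joint[3] = (1.9855, 2.0562) + 11.3 * (-0.8660, 0.5000) = (1.9855 + -9.7861, 2.0562 + 5.6500) = (-7.8006, 7.7062)
link 3: phi[3] = 75 + -60 + 135 + -75 = 75 deg
  cos(75 deg) = 0.2588, sin(75 deg) = 0.9659
  joint[4] = (-7.8006, 7.7062) + 8.5 * (0.2588, 0.9659) = (-7.8006 + 2.2000, 7.7062 + 8.2104) = (-5.6007, 15.9166)
End effector: (-5.6007, 15.9166)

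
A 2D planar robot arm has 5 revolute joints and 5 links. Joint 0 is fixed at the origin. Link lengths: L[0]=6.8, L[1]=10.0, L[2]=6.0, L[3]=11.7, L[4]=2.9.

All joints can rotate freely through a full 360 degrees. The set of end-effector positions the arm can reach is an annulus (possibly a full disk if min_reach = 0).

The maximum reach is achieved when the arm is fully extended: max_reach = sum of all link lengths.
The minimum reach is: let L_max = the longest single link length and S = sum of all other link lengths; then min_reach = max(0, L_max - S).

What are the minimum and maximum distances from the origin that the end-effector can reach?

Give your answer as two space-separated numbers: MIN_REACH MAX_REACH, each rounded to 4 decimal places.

Answer: 0.0000 37.4000

Derivation:
Link lengths: [6.8, 10.0, 6.0, 11.7, 2.9]
max_reach = 6.8 + 10 + 6 + 11.7 + 2.9 = 37.4
L_max = max([6.8, 10.0, 6.0, 11.7, 2.9]) = 11.7
S (sum of others) = 37.4 - 11.7 = 25.7
min_reach = max(0, 11.7 - 25.7) = max(0, -14) = 0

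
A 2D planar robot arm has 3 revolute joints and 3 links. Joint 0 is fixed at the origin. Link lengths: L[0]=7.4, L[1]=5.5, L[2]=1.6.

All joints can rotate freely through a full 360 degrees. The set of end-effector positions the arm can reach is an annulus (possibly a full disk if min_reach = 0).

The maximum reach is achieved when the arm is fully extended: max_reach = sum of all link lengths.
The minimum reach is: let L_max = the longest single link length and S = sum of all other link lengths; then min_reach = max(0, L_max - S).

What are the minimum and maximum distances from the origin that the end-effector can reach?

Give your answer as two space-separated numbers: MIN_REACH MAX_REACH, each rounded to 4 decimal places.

Link lengths: [7.4, 5.5, 1.6]
max_reach = 7.4 + 5.5 + 1.6 = 14.5
L_max = max([7.4, 5.5, 1.6]) = 7.4
S (sum of others) = 14.5 - 7.4 = 7.1
min_reach = max(0, 7.4 - 7.1) = max(0, 0.3) = 0.3

Answer: 0.3000 14.5000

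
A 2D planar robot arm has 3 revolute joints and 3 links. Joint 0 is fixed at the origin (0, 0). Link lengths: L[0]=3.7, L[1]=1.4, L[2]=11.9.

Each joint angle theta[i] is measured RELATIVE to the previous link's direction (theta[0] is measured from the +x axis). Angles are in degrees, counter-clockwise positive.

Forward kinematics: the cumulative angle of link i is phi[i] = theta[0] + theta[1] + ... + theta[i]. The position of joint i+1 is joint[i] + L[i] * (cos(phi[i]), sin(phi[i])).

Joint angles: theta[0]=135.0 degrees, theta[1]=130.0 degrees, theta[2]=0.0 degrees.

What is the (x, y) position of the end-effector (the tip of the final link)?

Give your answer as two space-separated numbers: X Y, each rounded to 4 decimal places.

Answer: -3.7755 -10.6331

Derivation:
joint[0] = (0.0000, 0.0000)  (base)
link 0: phi[0] = 135 = 135 deg
  cos(135 deg) = -0.7071, sin(135 deg) = 0.7071
  joint[1] = (0.0000, 0.0000) + 3.7 * (-0.7071, 0.7071) = (0.0000 + -2.6163, 0.0000 + 2.6163) = (-2.6163, 2.6163)
link 1: phi[1] = 135 + 130 = 265 deg
  cos(265 deg) = -0.0872, sin(265 deg) = -0.9962
  joint[2] = (-2.6163, 2.6163) + 1.4 * (-0.0872, -0.9962) = (-2.6163 + -0.1220, 2.6163 + -1.3947) = (-2.7383, 1.2216)
link 2: phi[2] = 135 + 130 + 0 = 265 deg
  cos(265 deg) = -0.0872, sin(265 deg) = -0.9962
  joint[3] = (-2.7383, 1.2216) + 11.9 * (-0.0872, -0.9962) = (-2.7383 + -1.0372, 1.2216 + -11.8547) = (-3.7755, -10.6331)
End effector: (-3.7755, -10.6331)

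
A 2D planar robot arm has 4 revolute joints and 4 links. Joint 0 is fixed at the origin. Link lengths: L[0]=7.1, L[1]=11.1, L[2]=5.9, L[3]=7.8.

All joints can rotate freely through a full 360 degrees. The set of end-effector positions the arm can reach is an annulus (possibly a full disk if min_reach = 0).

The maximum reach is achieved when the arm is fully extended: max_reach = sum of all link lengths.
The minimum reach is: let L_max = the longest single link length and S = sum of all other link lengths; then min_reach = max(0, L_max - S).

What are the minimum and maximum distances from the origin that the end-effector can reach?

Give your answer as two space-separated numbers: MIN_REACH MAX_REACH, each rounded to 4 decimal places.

Answer: 0.0000 31.9000

Derivation:
Link lengths: [7.1, 11.1, 5.9, 7.8]
max_reach = 7.1 + 11.1 + 5.9 + 7.8 = 31.9
L_max = max([7.1, 11.1, 5.9, 7.8]) = 11.1
S (sum of others) = 31.9 - 11.1 = 20.8
min_reach = max(0, 11.1 - 20.8) = max(0, -9.7) = 0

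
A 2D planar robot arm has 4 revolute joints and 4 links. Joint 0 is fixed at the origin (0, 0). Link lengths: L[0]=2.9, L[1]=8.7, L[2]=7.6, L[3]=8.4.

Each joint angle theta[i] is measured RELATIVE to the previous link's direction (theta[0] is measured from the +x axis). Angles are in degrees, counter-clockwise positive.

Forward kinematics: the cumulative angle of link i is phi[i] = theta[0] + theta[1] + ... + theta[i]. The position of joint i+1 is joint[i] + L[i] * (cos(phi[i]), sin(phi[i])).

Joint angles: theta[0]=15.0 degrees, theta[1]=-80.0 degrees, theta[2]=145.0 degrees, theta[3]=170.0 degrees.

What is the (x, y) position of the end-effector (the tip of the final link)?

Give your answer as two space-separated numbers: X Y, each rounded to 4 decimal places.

Answer: 4.9247 -7.5432

Derivation:
joint[0] = (0.0000, 0.0000)  (base)
link 0: phi[0] = 15 = 15 deg
  cos(15 deg) = 0.9659, sin(15 deg) = 0.2588
  joint[1] = (0.0000, 0.0000) + 2.9 * (0.9659, 0.2588) = (0.0000 + 2.8012, 0.0000 + 0.7506) = (2.8012, 0.7506)
link 1: phi[1] = 15 + -80 = -65 deg
  cos(-65 deg) = 0.4226, sin(-65 deg) = -0.9063
  joint[2] = (2.8012, 0.7506) + 8.7 * (0.4226, -0.9063) = (2.8012 + 3.6768, 0.7506 + -7.8849) = (6.4780, -7.1343)
link 2: phi[2] = 15 + -80 + 145 = 80 deg
  cos(80 deg) = 0.1736, sin(80 deg) = 0.9848
  joint[3] = (6.4780, -7.1343) + 7.6 * (0.1736, 0.9848) = (6.4780 + 1.3197, -7.1343 + 7.4845) = (7.7977, 0.3502)
link 3: phi[3] = 15 + -80 + 145 + 170 = 250 deg
  cos(250 deg) = -0.3420, sin(250 deg) = -0.9397
  joint[4] = (7.7977, 0.3502) + 8.4 * (-0.3420, -0.9397) = (7.7977 + -2.8730, 0.3502 + -7.8934) = (4.9247, -7.5432)
End effector: (4.9247, -7.5432)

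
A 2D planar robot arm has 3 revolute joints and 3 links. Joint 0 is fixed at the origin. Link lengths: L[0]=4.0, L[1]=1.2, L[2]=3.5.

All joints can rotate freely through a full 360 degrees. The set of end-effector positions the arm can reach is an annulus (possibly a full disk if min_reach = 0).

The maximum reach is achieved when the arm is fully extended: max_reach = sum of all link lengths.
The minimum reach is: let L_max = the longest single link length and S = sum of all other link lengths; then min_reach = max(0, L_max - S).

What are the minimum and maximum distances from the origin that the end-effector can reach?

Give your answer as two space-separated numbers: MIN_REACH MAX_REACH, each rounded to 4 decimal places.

Answer: 0.0000 8.7000

Derivation:
Link lengths: [4.0, 1.2, 3.5]
max_reach = 4 + 1.2 + 3.5 = 8.7
L_max = max([4.0, 1.2, 3.5]) = 4
S (sum of others) = 8.7 - 4 = 4.7
min_reach = max(0, 4 - 4.7) = max(0, -0.7) = 0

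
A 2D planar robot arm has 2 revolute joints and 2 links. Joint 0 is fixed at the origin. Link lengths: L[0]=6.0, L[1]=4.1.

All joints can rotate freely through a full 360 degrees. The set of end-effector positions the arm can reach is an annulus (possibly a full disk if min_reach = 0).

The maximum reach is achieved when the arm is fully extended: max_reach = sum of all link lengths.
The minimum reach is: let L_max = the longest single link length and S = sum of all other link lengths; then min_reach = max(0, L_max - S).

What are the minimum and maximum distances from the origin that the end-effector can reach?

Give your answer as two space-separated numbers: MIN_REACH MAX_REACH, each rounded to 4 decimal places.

Answer: 1.9000 10.1000

Derivation:
Link lengths: [6.0, 4.1]
max_reach = 6 + 4.1 = 10.1
L_max = max([6.0, 4.1]) = 6
S (sum of others) = 10.1 - 6 = 4.1
min_reach = max(0, 6 - 4.1) = max(0, 1.9) = 1.9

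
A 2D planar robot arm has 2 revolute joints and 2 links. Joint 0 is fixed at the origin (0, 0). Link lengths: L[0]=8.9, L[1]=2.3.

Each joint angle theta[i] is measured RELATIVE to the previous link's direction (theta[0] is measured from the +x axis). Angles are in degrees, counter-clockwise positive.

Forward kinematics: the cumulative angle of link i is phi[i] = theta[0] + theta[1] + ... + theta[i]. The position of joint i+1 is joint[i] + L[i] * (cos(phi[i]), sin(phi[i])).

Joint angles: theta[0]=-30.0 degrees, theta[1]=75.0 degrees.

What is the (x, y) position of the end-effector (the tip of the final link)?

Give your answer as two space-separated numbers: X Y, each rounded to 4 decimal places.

Answer: 9.3340 -2.8237

Derivation:
joint[0] = (0.0000, 0.0000)  (base)
link 0: phi[0] = -30 = -30 deg
  cos(-30 deg) = 0.8660, sin(-30 deg) = -0.5000
  joint[1] = (0.0000, 0.0000) + 8.9 * (0.8660, -0.5000) = (0.0000 + 7.7076, 0.0000 + -4.4500) = (7.7076, -4.4500)
link 1: phi[1] = -30 + 75 = 45 deg
  cos(45 deg) = 0.7071, sin(45 deg) = 0.7071
  joint[2] = (7.7076, -4.4500) + 2.3 * (0.7071, 0.7071) = (7.7076 + 1.6263, -4.4500 + 1.6263) = (9.3340, -2.8237)
End effector: (9.3340, -2.8237)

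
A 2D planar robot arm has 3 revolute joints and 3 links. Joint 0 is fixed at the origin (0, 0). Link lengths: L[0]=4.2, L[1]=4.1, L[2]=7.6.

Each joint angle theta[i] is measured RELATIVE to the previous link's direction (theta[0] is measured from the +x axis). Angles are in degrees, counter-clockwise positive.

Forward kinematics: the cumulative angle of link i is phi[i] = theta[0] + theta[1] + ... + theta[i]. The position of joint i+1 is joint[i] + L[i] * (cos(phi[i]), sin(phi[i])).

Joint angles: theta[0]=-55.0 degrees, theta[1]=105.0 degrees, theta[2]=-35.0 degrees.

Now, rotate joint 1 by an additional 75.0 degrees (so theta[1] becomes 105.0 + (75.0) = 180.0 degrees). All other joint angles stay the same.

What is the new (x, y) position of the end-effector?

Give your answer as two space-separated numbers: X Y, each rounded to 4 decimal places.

joint[0] = (0.0000, 0.0000)  (base)
link 0: phi[0] = -55 = -55 deg
  cos(-55 deg) = 0.5736, sin(-55 deg) = -0.8192
  joint[1] = (0.0000, 0.0000) + 4.2 * (0.5736, -0.8192) = (0.0000 + 2.4090, 0.0000 + -3.4404) = (2.4090, -3.4404)
link 1: phi[1] = -55 + 180 = 125 deg
  cos(125 deg) = -0.5736, sin(125 deg) = 0.8192
  joint[2] = (2.4090, -3.4404) + 4.1 * (-0.5736, 0.8192) = (2.4090 + -2.3517, -3.4404 + 3.3585) = (0.0574, -0.0819)
link 2: phi[2] = -55 + 180 + -35 = 90 deg
  cos(90 deg) = 0.0000, sin(90 deg) = 1.0000
  joint[3] = (0.0574, -0.0819) + 7.6 * (0.0000, 1.0000) = (0.0574 + 0.0000, -0.0819 + 7.6000) = (0.0574, 7.5181)
End effector: (0.0574, 7.5181)

Answer: 0.0574 7.5181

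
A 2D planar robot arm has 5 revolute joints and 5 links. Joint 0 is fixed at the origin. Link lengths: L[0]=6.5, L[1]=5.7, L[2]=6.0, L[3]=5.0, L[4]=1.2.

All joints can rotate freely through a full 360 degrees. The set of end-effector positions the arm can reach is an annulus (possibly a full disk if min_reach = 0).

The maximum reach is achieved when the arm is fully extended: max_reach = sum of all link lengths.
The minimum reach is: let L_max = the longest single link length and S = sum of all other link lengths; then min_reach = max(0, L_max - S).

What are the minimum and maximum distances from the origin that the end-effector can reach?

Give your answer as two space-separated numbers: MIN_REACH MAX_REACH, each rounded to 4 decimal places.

Answer: 0.0000 24.4000

Derivation:
Link lengths: [6.5, 5.7, 6.0, 5.0, 1.2]
max_reach = 6.5 + 5.7 + 6 + 5 + 1.2 = 24.4
L_max = max([6.5, 5.7, 6.0, 5.0, 1.2]) = 6.5
S (sum of others) = 24.4 - 6.5 = 17.9
min_reach = max(0, 6.5 - 17.9) = max(0, -11.4) = 0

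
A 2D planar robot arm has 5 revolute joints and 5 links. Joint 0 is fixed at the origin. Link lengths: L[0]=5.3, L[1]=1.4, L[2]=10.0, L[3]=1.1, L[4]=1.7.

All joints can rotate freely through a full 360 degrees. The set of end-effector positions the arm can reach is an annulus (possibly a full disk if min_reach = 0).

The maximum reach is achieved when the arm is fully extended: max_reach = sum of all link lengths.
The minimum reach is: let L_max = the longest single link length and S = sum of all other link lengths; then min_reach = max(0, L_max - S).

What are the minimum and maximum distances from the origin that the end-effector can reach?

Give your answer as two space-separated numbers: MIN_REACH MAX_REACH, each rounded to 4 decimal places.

Answer: 0.5000 19.5000

Derivation:
Link lengths: [5.3, 1.4, 10.0, 1.1, 1.7]
max_reach = 5.3 + 1.4 + 10 + 1.1 + 1.7 = 19.5
L_max = max([5.3, 1.4, 10.0, 1.1, 1.7]) = 10
S (sum of others) = 19.5 - 10 = 9.5
min_reach = max(0, 10 - 9.5) = max(0, 0.5) = 0.5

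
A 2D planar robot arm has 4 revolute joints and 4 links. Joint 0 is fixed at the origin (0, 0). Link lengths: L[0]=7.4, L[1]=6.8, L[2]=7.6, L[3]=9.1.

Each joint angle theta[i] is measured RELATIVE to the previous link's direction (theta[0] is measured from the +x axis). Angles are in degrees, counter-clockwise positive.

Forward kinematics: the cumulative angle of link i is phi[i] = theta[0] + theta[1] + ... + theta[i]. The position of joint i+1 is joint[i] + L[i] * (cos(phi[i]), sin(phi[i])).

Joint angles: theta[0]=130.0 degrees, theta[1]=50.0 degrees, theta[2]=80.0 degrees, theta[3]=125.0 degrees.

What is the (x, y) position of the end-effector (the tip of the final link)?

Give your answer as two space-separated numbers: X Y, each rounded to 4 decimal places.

joint[0] = (0.0000, 0.0000)  (base)
link 0: phi[0] = 130 = 130 deg
  cos(130 deg) = -0.6428, sin(130 deg) = 0.7660
  joint[1] = (0.0000, 0.0000) + 7.4 * (-0.6428, 0.7660) = (0.0000 + -4.7566, 0.0000 + 5.6687) = (-4.7566, 5.6687)
link 1: phi[1] = 130 + 50 = 180 deg
  cos(180 deg) = -1.0000, sin(180 deg) = 0.0000
  joint[2] = (-4.7566, 5.6687) + 6.8 * (-1.0000, 0.0000) = (-4.7566 + -6.8000, 5.6687 + 0.0000) = (-11.5566, 5.6687)
link 2: phi[2] = 130 + 50 + 80 = 260 deg
  cos(260 deg) = -0.1736, sin(260 deg) = -0.9848
  joint[3] = (-11.5566, 5.6687) + 7.6 * (-0.1736, -0.9848) = (-11.5566 + -1.3197, 5.6687 + -7.4845) = (-12.8764, -1.8158)
link 3: phi[3] = 130 + 50 + 80 + 125 = 385 deg
  cos(385 deg) = 0.9063, sin(385 deg) = 0.4226
  joint[4] = (-12.8764, -1.8158) + 9.1 * (0.9063, 0.4226) = (-12.8764 + 8.2474, -1.8158 + 3.8458) = (-4.6290, 2.0300)
End effector: (-4.6290, 2.0300)

Answer: -4.6290 2.0300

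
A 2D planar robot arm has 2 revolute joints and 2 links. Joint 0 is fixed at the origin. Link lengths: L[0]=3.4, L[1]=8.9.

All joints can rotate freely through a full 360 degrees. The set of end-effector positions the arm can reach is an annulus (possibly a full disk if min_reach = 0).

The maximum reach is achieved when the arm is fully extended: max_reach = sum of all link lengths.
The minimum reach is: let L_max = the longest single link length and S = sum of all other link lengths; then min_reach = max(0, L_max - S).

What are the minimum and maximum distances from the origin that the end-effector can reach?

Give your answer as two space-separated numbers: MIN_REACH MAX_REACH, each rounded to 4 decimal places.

Answer: 5.5000 12.3000

Derivation:
Link lengths: [3.4, 8.9]
max_reach = 3.4 + 8.9 = 12.3
L_max = max([3.4, 8.9]) = 8.9
S (sum of others) = 12.3 - 8.9 = 3.4
min_reach = max(0, 8.9 - 3.4) = max(0, 5.5) = 5.5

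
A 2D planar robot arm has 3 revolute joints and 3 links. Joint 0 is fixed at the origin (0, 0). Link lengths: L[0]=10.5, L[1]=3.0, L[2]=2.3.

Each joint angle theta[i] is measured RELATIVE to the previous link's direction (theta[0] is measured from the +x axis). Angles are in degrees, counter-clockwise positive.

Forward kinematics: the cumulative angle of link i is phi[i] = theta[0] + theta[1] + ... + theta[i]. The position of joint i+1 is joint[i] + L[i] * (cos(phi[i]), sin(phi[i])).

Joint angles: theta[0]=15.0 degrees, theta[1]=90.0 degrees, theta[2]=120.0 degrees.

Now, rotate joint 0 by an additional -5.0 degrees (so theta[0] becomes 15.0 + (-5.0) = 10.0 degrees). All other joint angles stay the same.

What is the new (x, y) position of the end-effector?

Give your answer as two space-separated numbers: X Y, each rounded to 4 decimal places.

joint[0] = (0.0000, 0.0000)  (base)
link 0: phi[0] = 10 = 10 deg
  cos(10 deg) = 0.9848, sin(10 deg) = 0.1736
  joint[1] = (0.0000, 0.0000) + 10.5 * (0.9848, 0.1736) = (0.0000 + 10.3405, 0.0000 + 1.8233) = (10.3405, 1.8233)
link 1: phi[1] = 10 + 90 = 100 deg
  cos(100 deg) = -0.1736, sin(100 deg) = 0.9848
  joint[2] = (10.3405, 1.8233) + 3 * (-0.1736, 0.9848) = (10.3405 + -0.5209, 1.8233 + 2.9544) = (9.8195, 4.7777)
link 2: phi[2] = 10 + 90 + 120 = 220 deg
  cos(220 deg) = -0.7660, sin(220 deg) = -0.6428
  joint[3] = (9.8195, 4.7777) + 2.3 * (-0.7660, -0.6428) = (9.8195 + -1.7619, 4.7777 + -1.4784) = (8.0576, 3.2993)
End effector: (8.0576, 3.2993)

Answer: 8.0576 3.2993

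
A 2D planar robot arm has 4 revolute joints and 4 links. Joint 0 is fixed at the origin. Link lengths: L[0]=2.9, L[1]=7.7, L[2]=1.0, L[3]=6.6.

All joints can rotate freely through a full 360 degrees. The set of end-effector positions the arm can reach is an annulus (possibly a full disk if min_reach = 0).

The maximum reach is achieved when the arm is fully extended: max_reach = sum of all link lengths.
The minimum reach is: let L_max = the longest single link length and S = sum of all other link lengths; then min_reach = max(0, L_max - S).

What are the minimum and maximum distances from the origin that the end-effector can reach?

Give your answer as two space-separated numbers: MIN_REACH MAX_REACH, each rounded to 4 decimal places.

Answer: 0.0000 18.2000

Derivation:
Link lengths: [2.9, 7.7, 1.0, 6.6]
max_reach = 2.9 + 7.7 + 1 + 6.6 = 18.2
L_max = max([2.9, 7.7, 1.0, 6.6]) = 7.7
S (sum of others) = 18.2 - 7.7 = 10.5
min_reach = max(0, 7.7 - 10.5) = max(0, -2.8) = 0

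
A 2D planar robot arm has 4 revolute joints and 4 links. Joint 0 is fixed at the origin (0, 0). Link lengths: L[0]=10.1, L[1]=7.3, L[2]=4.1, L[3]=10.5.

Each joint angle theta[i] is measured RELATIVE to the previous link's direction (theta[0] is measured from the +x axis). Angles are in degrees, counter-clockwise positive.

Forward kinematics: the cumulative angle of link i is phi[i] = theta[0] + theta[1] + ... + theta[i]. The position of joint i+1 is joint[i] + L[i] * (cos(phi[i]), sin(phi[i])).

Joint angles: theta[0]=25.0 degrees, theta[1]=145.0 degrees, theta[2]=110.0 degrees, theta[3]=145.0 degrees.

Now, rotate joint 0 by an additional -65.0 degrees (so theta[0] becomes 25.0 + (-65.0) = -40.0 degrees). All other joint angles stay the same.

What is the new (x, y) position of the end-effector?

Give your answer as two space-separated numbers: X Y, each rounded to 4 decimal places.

Answer: 12.9891 -1.7926

Derivation:
joint[0] = (0.0000, 0.0000)  (base)
link 0: phi[0] = -40 = -40 deg
  cos(-40 deg) = 0.7660, sin(-40 deg) = -0.6428
  joint[1] = (0.0000, 0.0000) + 10.1 * (0.7660, -0.6428) = (0.0000 + 7.7370, 0.0000 + -6.4922) = (7.7370, -6.4922)
link 1: phi[1] = -40 + 145 = 105 deg
  cos(105 deg) = -0.2588, sin(105 deg) = 0.9659
  joint[2] = (7.7370, -6.4922) + 7.3 * (-0.2588, 0.9659) = (7.7370 + -1.8894, -6.4922 + 7.0513) = (5.8477, 0.5591)
link 2: phi[2] = -40 + 145 + 110 = 215 deg
  cos(215 deg) = -0.8192, sin(215 deg) = -0.5736
  joint[3] = (5.8477, 0.5591) + 4.1 * (-0.8192, -0.5736) = (5.8477 + -3.3585, 0.5591 + -2.3517) = (2.4891, -1.7926)
link 3: phi[3] = -40 + 145 + 110 + 145 = 360 deg
  cos(360 deg) = 1.0000, sin(360 deg) = -0.0000
  joint[4] = (2.4891, -1.7926) + 10.5 * (1.0000, -0.0000) = (2.4891 + 10.5000, -1.7926 + -0.0000) = (12.9891, -1.7926)
End effector: (12.9891, -1.7926)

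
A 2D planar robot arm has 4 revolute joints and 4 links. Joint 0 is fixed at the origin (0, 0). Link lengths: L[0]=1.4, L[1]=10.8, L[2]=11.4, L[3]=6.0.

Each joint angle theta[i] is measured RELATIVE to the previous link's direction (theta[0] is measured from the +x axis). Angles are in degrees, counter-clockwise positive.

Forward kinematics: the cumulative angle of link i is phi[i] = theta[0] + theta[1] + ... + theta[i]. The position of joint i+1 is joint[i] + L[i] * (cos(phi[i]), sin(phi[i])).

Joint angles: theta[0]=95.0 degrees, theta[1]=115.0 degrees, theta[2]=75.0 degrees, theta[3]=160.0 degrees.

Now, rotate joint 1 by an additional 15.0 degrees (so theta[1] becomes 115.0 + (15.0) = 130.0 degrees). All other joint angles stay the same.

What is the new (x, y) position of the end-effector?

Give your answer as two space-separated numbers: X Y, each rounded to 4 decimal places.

joint[0] = (0.0000, 0.0000)  (base)
link 0: phi[0] = 95 = 95 deg
  cos(95 deg) = -0.0872, sin(95 deg) = 0.9962
  joint[1] = (0.0000, 0.0000) + 1.4 * (-0.0872, 0.9962) = (0.0000 + -0.1220, 0.0000 + 1.3947) = (-0.1220, 1.3947)
link 1: phi[1] = 95 + 130 = 225 deg
  cos(225 deg) = -0.7071, sin(225 deg) = -0.7071
  joint[2] = (-0.1220, 1.3947) + 10.8 * (-0.7071, -0.7071) = (-0.1220 + -7.6368, 1.3947 + -7.6368) = (-7.7588, -6.2421)
link 2: phi[2] = 95 + 130 + 75 = 300 deg
  cos(300 deg) = 0.5000, sin(300 deg) = -0.8660
  joint[3] = (-7.7588, -6.2421) + 11.4 * (0.5000, -0.8660) = (-7.7588 + 5.7000, -6.2421 + -9.8727) = (-2.0588, -16.1148)
link 3: phi[3] = 95 + 130 + 75 + 160 = 460 deg
  cos(460 deg) = -0.1736, sin(460 deg) = 0.9848
  joint[4] = (-2.0588, -16.1148) + 6 * (-0.1736, 0.9848) = (-2.0588 + -1.0419, -16.1148 + 5.9088) = (-3.1007, -10.2059)
End effector: (-3.1007, -10.2059)

Answer: -3.1007 -10.2059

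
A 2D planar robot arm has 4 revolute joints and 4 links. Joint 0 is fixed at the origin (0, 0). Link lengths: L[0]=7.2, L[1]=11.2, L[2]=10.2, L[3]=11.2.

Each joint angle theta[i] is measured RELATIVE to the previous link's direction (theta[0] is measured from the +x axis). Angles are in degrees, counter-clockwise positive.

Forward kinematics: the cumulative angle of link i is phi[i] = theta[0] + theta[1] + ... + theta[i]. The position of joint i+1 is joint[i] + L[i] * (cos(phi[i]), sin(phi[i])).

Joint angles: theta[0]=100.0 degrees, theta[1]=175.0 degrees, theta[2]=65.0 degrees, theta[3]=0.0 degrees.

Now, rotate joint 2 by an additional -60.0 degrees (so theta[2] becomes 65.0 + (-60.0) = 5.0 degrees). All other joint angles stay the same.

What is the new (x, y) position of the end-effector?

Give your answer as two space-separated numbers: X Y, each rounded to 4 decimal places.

Answer: 3.4419 -25.1417

Derivation:
joint[0] = (0.0000, 0.0000)  (base)
link 0: phi[0] = 100 = 100 deg
  cos(100 deg) = -0.1736, sin(100 deg) = 0.9848
  joint[1] = (0.0000, 0.0000) + 7.2 * (-0.1736, 0.9848) = (0.0000 + -1.2503, 0.0000 + 7.0906) = (-1.2503, 7.0906)
link 1: phi[1] = 100 + 175 = 275 deg
  cos(275 deg) = 0.0872, sin(275 deg) = -0.9962
  joint[2] = (-1.2503, 7.0906) + 11.2 * (0.0872, -0.9962) = (-1.2503 + 0.9761, 7.0906 + -11.1574) = (-0.2741, -4.0668)
link 2: phi[2] = 100 + 175 + 5 = 280 deg
  cos(280 deg) = 0.1736, sin(280 deg) = -0.9848
  joint[3] = (-0.2741, -4.0668) + 10.2 * (0.1736, -0.9848) = (-0.2741 + 1.7712, -4.0668 + -10.0450) = (1.4971, -14.1118)
link 3: phi[3] = 100 + 175 + 5 + 0 = 280 deg
  cos(280 deg) = 0.1736, sin(280 deg) = -0.9848
  joint[4] = (1.4971, -14.1118) + 11.2 * (0.1736, -0.9848) = (1.4971 + 1.9449, -14.1118 + -11.0298) = (3.4419, -25.1417)
End effector: (3.4419, -25.1417)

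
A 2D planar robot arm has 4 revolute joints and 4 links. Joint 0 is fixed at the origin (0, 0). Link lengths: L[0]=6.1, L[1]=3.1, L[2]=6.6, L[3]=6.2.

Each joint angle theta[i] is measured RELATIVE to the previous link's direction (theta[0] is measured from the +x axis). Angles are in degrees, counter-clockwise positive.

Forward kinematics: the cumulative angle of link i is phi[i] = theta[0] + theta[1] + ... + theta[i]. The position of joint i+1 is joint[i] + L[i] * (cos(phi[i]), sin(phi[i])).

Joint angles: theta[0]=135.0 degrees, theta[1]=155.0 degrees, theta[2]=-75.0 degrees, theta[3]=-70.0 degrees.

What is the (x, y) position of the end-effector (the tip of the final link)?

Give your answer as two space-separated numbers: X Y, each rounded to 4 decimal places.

joint[0] = (0.0000, 0.0000)  (base)
link 0: phi[0] = 135 = 135 deg
  cos(135 deg) = -0.7071, sin(135 deg) = 0.7071
  joint[1] = (0.0000, 0.0000) + 6.1 * (-0.7071, 0.7071) = (0.0000 + -4.3134, 0.0000 + 4.3134) = (-4.3134, 4.3134)
link 1: phi[1] = 135 + 155 = 290 deg
  cos(290 deg) = 0.3420, sin(290 deg) = -0.9397
  joint[2] = (-4.3134, 4.3134) + 3.1 * (0.3420, -0.9397) = (-4.3134 + 1.0603, 4.3134 + -2.9130) = (-3.2531, 1.4003)
link 2: phi[2] = 135 + 155 + -75 = 215 deg
  cos(215 deg) = -0.8192, sin(215 deg) = -0.5736
  joint[3] = (-3.2531, 1.4003) + 6.6 * (-0.8192, -0.5736) = (-3.2531 + -5.4064, 1.4003 + -3.7856) = (-8.6595, -2.3853)
link 3: phi[3] = 135 + 155 + -75 + -70 = 145 deg
  cos(145 deg) = -0.8192, sin(145 deg) = 0.5736
  joint[4] = (-8.6595, -2.3853) + 6.2 * (-0.8192, 0.5736) = (-8.6595 + -5.0787, -2.3853 + 3.5562) = (-13.7382, 1.1709)
End effector: (-13.7382, 1.1709)

Answer: -13.7382 1.1709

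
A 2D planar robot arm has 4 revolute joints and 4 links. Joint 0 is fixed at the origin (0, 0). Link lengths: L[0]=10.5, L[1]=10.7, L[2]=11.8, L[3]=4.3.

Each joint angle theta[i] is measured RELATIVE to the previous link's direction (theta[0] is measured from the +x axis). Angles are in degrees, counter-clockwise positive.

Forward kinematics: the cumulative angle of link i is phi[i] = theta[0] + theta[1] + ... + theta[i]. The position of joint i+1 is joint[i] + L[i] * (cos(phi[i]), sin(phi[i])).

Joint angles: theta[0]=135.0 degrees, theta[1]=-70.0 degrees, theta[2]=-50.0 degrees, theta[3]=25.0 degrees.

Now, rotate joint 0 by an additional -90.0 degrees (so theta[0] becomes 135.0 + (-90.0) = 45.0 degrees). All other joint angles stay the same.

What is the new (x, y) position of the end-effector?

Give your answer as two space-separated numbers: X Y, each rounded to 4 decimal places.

joint[0] = (0.0000, 0.0000)  (base)
link 0: phi[0] = 45 = 45 deg
  cos(45 deg) = 0.7071, sin(45 deg) = 0.7071
  joint[1] = (0.0000, 0.0000) + 10.5 * (0.7071, 0.7071) = (0.0000 + 7.4246, 0.0000 + 7.4246) = (7.4246, 7.4246)
link 1: phi[1] = 45 + -70 = -25 deg
  cos(-25 deg) = 0.9063, sin(-25 deg) = -0.4226
  joint[2] = (7.4246, 7.4246) + 10.7 * (0.9063, -0.4226) = (7.4246 + 9.6975, 7.4246 + -4.5220) = (17.1221, 2.9026)
link 2: phi[2] = 45 + -70 + -50 = -75 deg
  cos(-75 deg) = 0.2588, sin(-75 deg) = -0.9659
  joint[3] = (17.1221, 2.9026) + 11.8 * (0.2588, -0.9659) = (17.1221 + 3.0541, 2.9026 + -11.3979) = (20.1762, -8.4953)
link 3: phi[3] = 45 + -70 + -50 + 25 = -50 deg
  cos(-50 deg) = 0.6428, sin(-50 deg) = -0.7660
  joint[4] = (20.1762, -8.4953) + 4.3 * (0.6428, -0.7660) = (20.1762 + 2.7640, -8.4953 + -3.2940) = (22.9402, -11.7893)
End effector: (22.9402, -11.7893)

Answer: 22.9402 -11.7893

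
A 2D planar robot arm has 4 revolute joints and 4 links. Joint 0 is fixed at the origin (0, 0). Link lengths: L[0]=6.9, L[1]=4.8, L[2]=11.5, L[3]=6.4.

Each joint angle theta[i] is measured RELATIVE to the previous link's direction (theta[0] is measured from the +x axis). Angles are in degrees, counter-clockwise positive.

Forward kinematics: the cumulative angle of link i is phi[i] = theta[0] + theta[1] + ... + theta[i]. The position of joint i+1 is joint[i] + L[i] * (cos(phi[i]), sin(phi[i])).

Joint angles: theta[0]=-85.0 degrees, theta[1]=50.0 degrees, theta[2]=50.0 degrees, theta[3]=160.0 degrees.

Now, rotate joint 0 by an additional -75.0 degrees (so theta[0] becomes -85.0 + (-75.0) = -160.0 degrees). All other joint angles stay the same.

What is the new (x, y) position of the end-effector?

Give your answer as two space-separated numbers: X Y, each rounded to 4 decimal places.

joint[0] = (0.0000, 0.0000)  (base)
link 0: phi[0] = -160 = -160 deg
  cos(-160 deg) = -0.9397, sin(-160 deg) = -0.3420
  joint[1] = (0.0000, 0.0000) + 6.9 * (-0.9397, -0.3420) = (0.0000 + -6.4839, 0.0000 + -2.3599) = (-6.4839, -2.3599)
link 1: phi[1] = -160 + 50 = -110 deg
  cos(-110 deg) = -0.3420, sin(-110 deg) = -0.9397
  joint[2] = (-6.4839, -2.3599) + 4.8 * (-0.3420, -0.9397) = (-6.4839 + -1.6417, -2.3599 + -4.5105) = (-8.1256, -6.8705)
link 2: phi[2] = -160 + 50 + 50 = -60 deg
  cos(-60 deg) = 0.5000, sin(-60 deg) = -0.8660
  joint[3] = (-8.1256, -6.8705) + 11.5 * (0.5000, -0.8660) = (-8.1256 + 5.7500, -6.8705 + -9.9593) = (-2.3756, -16.8298)
link 3: phi[3] = -160 + 50 + 50 + 160 = 100 deg
  cos(100 deg) = -0.1736, sin(100 deg) = 0.9848
  joint[4] = (-2.3756, -16.8298) + 6.4 * (-0.1736, 0.9848) = (-2.3756 + -1.1113, -16.8298 + 6.3028) = (-3.4869, -10.5270)
End effector: (-3.4869, -10.5270)

Answer: -3.4869 -10.5270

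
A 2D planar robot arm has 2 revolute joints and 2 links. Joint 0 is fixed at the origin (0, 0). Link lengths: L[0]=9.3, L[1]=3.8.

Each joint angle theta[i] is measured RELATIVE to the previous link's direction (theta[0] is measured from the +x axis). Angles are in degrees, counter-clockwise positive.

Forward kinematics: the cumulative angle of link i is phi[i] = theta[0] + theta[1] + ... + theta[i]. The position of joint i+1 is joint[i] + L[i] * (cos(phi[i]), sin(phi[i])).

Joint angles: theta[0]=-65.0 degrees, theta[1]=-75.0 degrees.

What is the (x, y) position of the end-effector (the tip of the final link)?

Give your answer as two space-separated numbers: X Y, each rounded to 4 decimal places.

Answer: 1.0194 -10.8713

Derivation:
joint[0] = (0.0000, 0.0000)  (base)
link 0: phi[0] = -65 = -65 deg
  cos(-65 deg) = 0.4226, sin(-65 deg) = -0.9063
  joint[1] = (0.0000, 0.0000) + 9.3 * (0.4226, -0.9063) = (0.0000 + 3.9303, 0.0000 + -8.4287) = (3.9303, -8.4287)
link 1: phi[1] = -65 + -75 = -140 deg
  cos(-140 deg) = -0.7660, sin(-140 deg) = -0.6428
  joint[2] = (3.9303, -8.4287) + 3.8 * (-0.7660, -0.6428) = (3.9303 + -2.9110, -8.4287 + -2.4426) = (1.0194, -10.8713)
End effector: (1.0194, -10.8713)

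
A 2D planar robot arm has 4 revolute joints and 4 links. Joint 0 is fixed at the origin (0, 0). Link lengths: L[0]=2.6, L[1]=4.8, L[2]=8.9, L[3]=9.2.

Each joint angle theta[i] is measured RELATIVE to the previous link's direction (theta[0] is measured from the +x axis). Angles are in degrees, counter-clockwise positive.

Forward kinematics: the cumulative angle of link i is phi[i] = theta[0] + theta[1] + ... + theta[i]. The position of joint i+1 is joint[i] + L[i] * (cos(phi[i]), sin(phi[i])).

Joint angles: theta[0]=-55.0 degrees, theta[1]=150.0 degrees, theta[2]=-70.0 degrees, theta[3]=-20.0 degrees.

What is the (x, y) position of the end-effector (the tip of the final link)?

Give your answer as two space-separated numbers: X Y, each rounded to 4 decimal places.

joint[0] = (0.0000, 0.0000)  (base)
link 0: phi[0] = -55 = -55 deg
  cos(-55 deg) = 0.5736, sin(-55 deg) = -0.8192
  joint[1] = (0.0000, 0.0000) + 2.6 * (0.5736, -0.8192) = (0.0000 + 1.4913, 0.0000 + -2.1298) = (1.4913, -2.1298)
link 1: phi[1] = -55 + 150 = 95 deg
  cos(95 deg) = -0.0872, sin(95 deg) = 0.9962
  joint[2] = (1.4913, -2.1298) + 4.8 * (-0.0872, 0.9962) = (1.4913 + -0.4183, -2.1298 + 4.7817) = (1.0730, 2.6519)
link 2: phi[2] = -55 + 150 + -70 = 25 deg
  cos(25 deg) = 0.9063, sin(25 deg) = 0.4226
  joint[3] = (1.0730, 2.6519) + 8.9 * (0.9063, 0.4226) = (1.0730 + 8.0661, 2.6519 + 3.7613) = (9.1391, 6.4132)
link 3: phi[3] = -55 + 150 + -70 + -20 = 5 deg
  cos(5 deg) = 0.9962, sin(5 deg) = 0.0872
  joint[4] = (9.1391, 6.4132) + 9.2 * (0.9962, 0.0872) = (9.1391 + 9.1650, 6.4132 + 0.8018) = (18.3041, 7.2151)
End effector: (18.3041, 7.2151)

Answer: 18.3041 7.2151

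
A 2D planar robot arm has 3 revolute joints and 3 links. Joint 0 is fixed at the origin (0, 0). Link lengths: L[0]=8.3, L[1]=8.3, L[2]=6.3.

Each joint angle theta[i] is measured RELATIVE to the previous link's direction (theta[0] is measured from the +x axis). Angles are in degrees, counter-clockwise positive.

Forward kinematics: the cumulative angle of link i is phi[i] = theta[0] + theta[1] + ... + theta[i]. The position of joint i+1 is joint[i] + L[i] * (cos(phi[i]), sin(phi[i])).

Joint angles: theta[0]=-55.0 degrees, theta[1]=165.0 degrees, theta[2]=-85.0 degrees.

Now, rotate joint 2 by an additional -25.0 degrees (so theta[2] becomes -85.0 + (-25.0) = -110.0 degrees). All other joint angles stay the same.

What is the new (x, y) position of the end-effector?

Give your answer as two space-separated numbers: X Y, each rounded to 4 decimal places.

Answer: 8.2219 1.0005

Derivation:
joint[0] = (0.0000, 0.0000)  (base)
link 0: phi[0] = -55 = -55 deg
  cos(-55 deg) = 0.5736, sin(-55 deg) = -0.8192
  joint[1] = (0.0000, 0.0000) + 8.3 * (0.5736, -0.8192) = (0.0000 + 4.7607, 0.0000 + -6.7990) = (4.7607, -6.7990)
link 1: phi[1] = -55 + 165 = 110 deg
  cos(110 deg) = -0.3420, sin(110 deg) = 0.9397
  joint[2] = (4.7607, -6.7990) + 8.3 * (-0.3420, 0.9397) = (4.7607 + -2.8388, -6.7990 + 7.7994) = (1.9219, 1.0005)
link 2: phi[2] = -55 + 165 + -110 = 0 deg
  cos(0 deg) = 1.0000, sin(0 deg) = 0.0000
  joint[3] = (1.9219, 1.0005) + 6.3 * (1.0000, 0.0000) = (1.9219 + 6.3000, 1.0005 + 0.0000) = (8.2219, 1.0005)
End effector: (8.2219, 1.0005)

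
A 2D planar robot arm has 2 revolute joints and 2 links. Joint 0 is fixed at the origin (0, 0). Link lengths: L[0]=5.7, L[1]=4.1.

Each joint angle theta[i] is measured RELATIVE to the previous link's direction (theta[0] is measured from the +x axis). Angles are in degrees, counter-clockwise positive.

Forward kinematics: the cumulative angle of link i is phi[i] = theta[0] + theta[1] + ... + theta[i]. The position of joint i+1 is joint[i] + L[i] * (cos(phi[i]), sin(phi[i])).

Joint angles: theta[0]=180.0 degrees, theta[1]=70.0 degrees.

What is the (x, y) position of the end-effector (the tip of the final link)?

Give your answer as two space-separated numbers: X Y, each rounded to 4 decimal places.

Answer: -7.1023 -3.8527

Derivation:
joint[0] = (0.0000, 0.0000)  (base)
link 0: phi[0] = 180 = 180 deg
  cos(180 deg) = -1.0000, sin(180 deg) = 0.0000
  joint[1] = (0.0000, 0.0000) + 5.7 * (-1.0000, 0.0000) = (0.0000 + -5.7000, 0.0000 + 0.0000) = (-5.7000, 0.0000)
link 1: phi[1] = 180 + 70 = 250 deg
  cos(250 deg) = -0.3420, sin(250 deg) = -0.9397
  joint[2] = (-5.7000, 0.0000) + 4.1 * (-0.3420, -0.9397) = (-5.7000 + -1.4023, 0.0000 + -3.8527) = (-7.1023, -3.8527)
End effector: (-7.1023, -3.8527)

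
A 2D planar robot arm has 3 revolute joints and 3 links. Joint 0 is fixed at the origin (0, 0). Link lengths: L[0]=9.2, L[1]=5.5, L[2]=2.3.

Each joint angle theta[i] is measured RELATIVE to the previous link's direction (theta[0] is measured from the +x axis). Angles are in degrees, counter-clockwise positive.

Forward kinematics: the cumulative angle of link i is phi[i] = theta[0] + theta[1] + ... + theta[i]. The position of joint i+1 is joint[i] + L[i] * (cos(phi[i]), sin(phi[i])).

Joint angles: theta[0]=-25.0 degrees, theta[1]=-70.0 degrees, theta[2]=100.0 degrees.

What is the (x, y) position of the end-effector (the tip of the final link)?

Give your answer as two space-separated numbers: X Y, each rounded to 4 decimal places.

Answer: 10.1499 -9.1667

Derivation:
joint[0] = (0.0000, 0.0000)  (base)
link 0: phi[0] = -25 = -25 deg
  cos(-25 deg) = 0.9063, sin(-25 deg) = -0.4226
  joint[1] = (0.0000, 0.0000) + 9.2 * (0.9063, -0.4226) = (0.0000 + 8.3380, 0.0000 + -3.8881) = (8.3380, -3.8881)
link 1: phi[1] = -25 + -70 = -95 deg
  cos(-95 deg) = -0.0872, sin(-95 deg) = -0.9962
  joint[2] = (8.3380, -3.8881) + 5.5 * (-0.0872, -0.9962) = (8.3380 + -0.4794, -3.8881 + -5.4791) = (7.8587, -9.3672)
link 2: phi[2] = -25 + -70 + 100 = 5 deg
  cos(5 deg) = 0.9962, sin(5 deg) = 0.0872
  joint[3] = (7.8587, -9.3672) + 2.3 * (0.9962, 0.0872) = (7.8587 + 2.2912, -9.3672 + 0.2005) = (10.1499, -9.1667)
End effector: (10.1499, -9.1667)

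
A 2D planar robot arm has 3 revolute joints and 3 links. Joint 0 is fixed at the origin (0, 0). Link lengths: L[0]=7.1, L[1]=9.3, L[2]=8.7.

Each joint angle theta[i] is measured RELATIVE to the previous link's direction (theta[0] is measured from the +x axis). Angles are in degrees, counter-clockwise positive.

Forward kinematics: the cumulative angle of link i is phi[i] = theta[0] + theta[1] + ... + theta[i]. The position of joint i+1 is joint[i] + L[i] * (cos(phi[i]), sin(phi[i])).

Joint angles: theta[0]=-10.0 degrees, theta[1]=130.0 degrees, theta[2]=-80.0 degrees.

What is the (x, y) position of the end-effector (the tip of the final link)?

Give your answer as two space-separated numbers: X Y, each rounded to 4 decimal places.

joint[0] = (0.0000, 0.0000)  (base)
link 0: phi[0] = -10 = -10 deg
  cos(-10 deg) = 0.9848, sin(-10 deg) = -0.1736
  joint[1] = (0.0000, 0.0000) + 7.1 * (0.9848, -0.1736) = (0.0000 + 6.9921, 0.0000 + -1.2329) = (6.9921, -1.2329)
link 1: phi[1] = -10 + 130 = 120 deg
  cos(120 deg) = -0.5000, sin(120 deg) = 0.8660
  joint[2] = (6.9921, -1.2329) + 9.3 * (-0.5000, 0.8660) = (6.9921 + -4.6500, -1.2329 + 8.0540) = (2.3421, 6.8211)
link 2: phi[2] = -10 + 130 + -80 = 40 deg
  cos(40 deg) = 0.7660, sin(40 deg) = 0.6428
  joint[3] = (2.3421, 6.8211) + 8.7 * (0.7660, 0.6428) = (2.3421 + 6.6646, 6.8211 + 5.5923) = (9.0067, 12.4134)
End effector: (9.0067, 12.4134)

Answer: 9.0067 12.4134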